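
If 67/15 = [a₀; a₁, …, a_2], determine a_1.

⌊67/15⌋ = 4, remainder 7
⌊15/7⌋ = 2, remainder 1

2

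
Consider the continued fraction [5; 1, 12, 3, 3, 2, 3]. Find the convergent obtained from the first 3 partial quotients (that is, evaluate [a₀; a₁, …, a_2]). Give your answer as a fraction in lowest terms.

a_0 = 5: 5/1
a_1 = 1: 6/1
a_2 = 12: 77/13

77/13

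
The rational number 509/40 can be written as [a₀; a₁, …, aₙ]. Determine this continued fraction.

[12; 1, 2, 1, 1, 1, 3]

⌊509/40⌋ = 12, remainder 29
⌊40/29⌋ = 1, remainder 11
⌊29/11⌋ = 2, remainder 7
⌊11/7⌋ = 1, remainder 4
⌊7/4⌋ = 1, remainder 3
⌊4/3⌋ = 1, remainder 1
⌊3/1⌋ = 3, remainder 0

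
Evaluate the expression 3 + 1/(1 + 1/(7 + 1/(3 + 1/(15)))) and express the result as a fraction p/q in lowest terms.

Start with 15.
3 + 1/(15/1) = 3 + 1/15 = 46/15
7 + 1/(46/15) = 7 + 15/46 = 337/46
1 + 1/(337/46) = 1 + 46/337 = 383/337
3 + 1/(383/337) = 3 + 337/383 = 1486/383

1486/383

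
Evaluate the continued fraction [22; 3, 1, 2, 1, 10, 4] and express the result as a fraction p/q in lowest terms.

14674/659

Start with 4.
10 + 1/(4/1) = 10 + 1/4 = 41/4
1 + 1/(41/4) = 1 + 4/41 = 45/41
2 + 1/(45/41) = 2 + 41/45 = 131/45
1 + 1/(131/45) = 1 + 45/131 = 176/131
3 + 1/(176/131) = 3 + 131/176 = 659/176
22 + 1/(659/176) = 22 + 176/659 = 14674/659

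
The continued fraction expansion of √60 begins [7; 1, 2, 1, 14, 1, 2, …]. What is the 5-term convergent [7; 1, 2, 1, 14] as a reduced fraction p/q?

Use the convergent recurrence hₖ = aₖ·hₖ₋₁ + hₖ₋₂ (and likewise for the denominators kₖ):
a_0 = 7: 7/1
a_1 = 1: 8/1
a_2 = 2: 23/3
a_3 = 1: 31/4
a_4 = 14: 457/59

457/59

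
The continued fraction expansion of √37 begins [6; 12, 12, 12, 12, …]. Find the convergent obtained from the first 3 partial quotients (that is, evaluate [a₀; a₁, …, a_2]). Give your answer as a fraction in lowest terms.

882/145

Start with 12.
12 + 1/(12/1) = 12 + 1/12 = 145/12
6 + 1/(145/12) = 6 + 12/145 = 882/145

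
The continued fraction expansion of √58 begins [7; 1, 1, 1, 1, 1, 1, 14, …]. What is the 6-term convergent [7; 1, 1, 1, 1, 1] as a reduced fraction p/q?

Build up convergents one term at a time:
a_0 = 7: 7/1
a_1 = 1: 8/1
a_2 = 1: 15/2
a_3 = 1: 23/3
a_4 = 1: 38/5
a_5 = 1: 61/8

61/8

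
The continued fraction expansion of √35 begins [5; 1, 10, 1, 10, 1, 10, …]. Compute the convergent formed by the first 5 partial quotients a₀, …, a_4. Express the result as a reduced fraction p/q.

Compute successive convergents:
a_0 = 5: 5/1
a_1 = 1: 6/1
a_2 = 10: 65/11
a_3 = 1: 71/12
a_4 = 10: 775/131

775/131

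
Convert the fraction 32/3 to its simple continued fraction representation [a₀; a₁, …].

Run the Euclidean algorithm, recording each quotient:
⌊32/3⌋ = 10, remainder 2
⌊3/2⌋ = 1, remainder 1
⌊2/1⌋ = 2, remainder 0

[10; 1, 2]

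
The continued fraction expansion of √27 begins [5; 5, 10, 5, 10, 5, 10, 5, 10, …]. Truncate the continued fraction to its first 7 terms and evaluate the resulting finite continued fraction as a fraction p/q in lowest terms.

716035/137801

Start with 10.
5 + 1/(10/1) = 5 + 1/10 = 51/10
10 + 1/(51/10) = 10 + 10/51 = 520/51
5 + 1/(520/51) = 5 + 51/520 = 2651/520
10 + 1/(2651/520) = 10 + 520/2651 = 27030/2651
5 + 1/(27030/2651) = 5 + 2651/27030 = 137801/27030
5 + 1/(137801/27030) = 5 + 27030/137801 = 716035/137801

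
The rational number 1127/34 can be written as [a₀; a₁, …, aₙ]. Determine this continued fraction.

[33; 6, 1, 4]

Apply division with remainder until the remainder is 0:
1127 = 33·34 + 5, so a_0 = 33
34 = 6·5 + 4, so a_1 = 6
5 = 1·4 + 1, so a_2 = 1
4 = 4·1 + 0, so a_3 = 4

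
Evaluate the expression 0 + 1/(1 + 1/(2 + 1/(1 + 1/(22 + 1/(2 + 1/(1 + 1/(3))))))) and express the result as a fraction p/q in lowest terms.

Work from the innermost term outward:
Start with 3.
1 + 1/(3/1) = 1 + 1/3 = 4/3
2 + 1/(4/3) = 2 + 3/4 = 11/4
22 + 1/(11/4) = 22 + 4/11 = 246/11
1 + 1/(246/11) = 1 + 11/246 = 257/246
2 + 1/(257/246) = 2 + 246/257 = 760/257
1 + 1/(760/257) = 1 + 257/760 = 1017/760
0 + 1/(1017/760) = 0 + 760/1017 = 760/1017

760/1017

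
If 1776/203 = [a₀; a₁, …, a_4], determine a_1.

1

1776 = 8·203 + 152, so a_0 = 8
203 = 1·152 + 51, so a_1 = 1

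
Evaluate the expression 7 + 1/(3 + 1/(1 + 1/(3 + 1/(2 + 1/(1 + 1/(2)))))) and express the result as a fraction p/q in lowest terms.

Collapse the nested fraction from the inside out:
Start with 2.
1 + 1/(2/1) = 1 + 1/2 = 3/2
2 + 1/(3/2) = 2 + 2/3 = 8/3
3 + 1/(8/3) = 3 + 3/8 = 27/8
1 + 1/(27/8) = 1 + 8/27 = 35/27
3 + 1/(35/27) = 3 + 27/35 = 132/35
7 + 1/(132/35) = 7 + 35/132 = 959/132

959/132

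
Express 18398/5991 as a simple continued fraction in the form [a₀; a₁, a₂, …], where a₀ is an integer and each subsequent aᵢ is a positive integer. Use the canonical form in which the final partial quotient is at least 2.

[3; 14, 10, 2, 1, 2, 1, 3]

⌊18398/5991⌋ = 3, remainder 425
⌊5991/425⌋ = 14, remainder 41
⌊425/41⌋ = 10, remainder 15
⌊41/15⌋ = 2, remainder 11
⌊15/11⌋ = 1, remainder 4
⌊11/4⌋ = 2, remainder 3
⌊4/3⌋ = 1, remainder 1
⌊3/1⌋ = 3, remainder 0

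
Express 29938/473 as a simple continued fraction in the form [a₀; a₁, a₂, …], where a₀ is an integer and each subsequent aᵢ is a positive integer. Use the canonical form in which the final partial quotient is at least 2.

[63; 3, 2, 2, 13, 2]

29938 = 63·473 + 139, so a_0 = 63
473 = 3·139 + 56, so a_1 = 3
139 = 2·56 + 27, so a_2 = 2
56 = 2·27 + 2, so a_3 = 2
27 = 13·2 + 1, so a_4 = 13
2 = 2·1 + 0, so a_5 = 2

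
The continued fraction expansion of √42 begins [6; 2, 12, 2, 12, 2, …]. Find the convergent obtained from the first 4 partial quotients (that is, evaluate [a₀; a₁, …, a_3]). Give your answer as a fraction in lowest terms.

337/52

Collapse the nested fraction from the inside out:
Start with 2.
12 + 1/(2/1) = 12 + 1/2 = 25/2
2 + 1/(25/2) = 2 + 2/25 = 52/25
6 + 1/(52/25) = 6 + 25/52 = 337/52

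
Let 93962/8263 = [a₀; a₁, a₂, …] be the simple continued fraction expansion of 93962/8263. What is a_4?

3

Repeatedly divide and take the remainder:
⌊93962/8263⌋ = 11, remainder 3069
⌊8263/3069⌋ = 2, remainder 2125
⌊3069/2125⌋ = 1, remainder 944
⌊2125/944⌋ = 2, remainder 237
⌊944/237⌋ = 3, remainder 233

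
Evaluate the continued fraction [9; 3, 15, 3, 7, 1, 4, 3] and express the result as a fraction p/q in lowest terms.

171239/18361

a_0 = 9: 9/1
a_1 = 3: 28/3
a_2 = 15: 429/46
a_3 = 3: 1315/141
a_4 = 7: 9634/1033
a_5 = 1: 10949/1174
a_6 = 4: 53430/5729
a_7 = 3: 171239/18361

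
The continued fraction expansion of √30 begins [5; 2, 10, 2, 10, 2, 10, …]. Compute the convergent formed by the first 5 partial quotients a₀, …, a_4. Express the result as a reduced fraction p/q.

2525/461

Build up convergents one term at a time:
a_0 = 5: 5/1
a_1 = 2: 11/2
a_2 = 10: 115/21
a_3 = 2: 241/44
a_4 = 10: 2525/461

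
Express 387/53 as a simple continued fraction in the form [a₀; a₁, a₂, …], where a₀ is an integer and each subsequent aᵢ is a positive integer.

[7; 3, 3, 5]

Run the Euclidean algorithm, recording each quotient:
387 = 7·53 + 16, so a_0 = 7
53 = 3·16 + 5, so a_1 = 3
16 = 3·5 + 1, so a_2 = 3
5 = 5·1 + 0, so a_3 = 5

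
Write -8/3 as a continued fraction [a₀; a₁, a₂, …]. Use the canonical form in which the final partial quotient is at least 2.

Repeatedly divide and take the remainder:
-8 ÷ 3 → quotient -3, remainder 1
3 ÷ 1 → quotient 3, remainder 0

[-3; 3]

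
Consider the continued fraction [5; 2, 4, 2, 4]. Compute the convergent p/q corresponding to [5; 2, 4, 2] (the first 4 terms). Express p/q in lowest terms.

109/20

a_0 = 5: 5/1
a_1 = 2: 11/2
a_2 = 4: 49/9
a_3 = 2: 109/20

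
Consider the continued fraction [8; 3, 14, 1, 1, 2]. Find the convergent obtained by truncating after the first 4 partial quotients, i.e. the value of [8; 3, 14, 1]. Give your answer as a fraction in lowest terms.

a_0 = 8: 8/1
a_1 = 3: 25/3
a_2 = 14: 358/43
a_3 = 1: 383/46

383/46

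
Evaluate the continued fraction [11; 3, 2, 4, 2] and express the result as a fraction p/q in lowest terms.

Start with 2.
4 + 1/(2/1) = 4 + 1/2 = 9/2
2 + 1/(9/2) = 2 + 2/9 = 20/9
3 + 1/(20/9) = 3 + 9/20 = 69/20
11 + 1/(69/20) = 11 + 20/69 = 779/69

779/69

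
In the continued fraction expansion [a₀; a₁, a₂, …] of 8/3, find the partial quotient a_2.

Apply division with remainder until the remainder is 0:
8 ÷ 3 → quotient 2, remainder 2
3 ÷ 2 → quotient 1, remainder 1
2 ÷ 1 → quotient 2, remainder 0

2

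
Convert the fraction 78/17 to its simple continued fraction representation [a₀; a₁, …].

[4; 1, 1, 2, 3]

78 ÷ 17 → quotient 4, remainder 10
17 ÷ 10 → quotient 1, remainder 7
10 ÷ 7 → quotient 1, remainder 3
7 ÷ 3 → quotient 2, remainder 1
3 ÷ 1 → quotient 3, remainder 0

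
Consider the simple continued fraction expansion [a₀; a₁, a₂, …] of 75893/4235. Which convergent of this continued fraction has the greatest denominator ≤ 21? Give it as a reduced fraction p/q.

233/13

a_0 = 17: 17/1  (≤ bound)
a_1 = 1: 18/1  (≤ bound)
a_2 = 11: 215/12  (≤ bound)
a_3 = 1: 233/13  (≤ bound)
a_4 = 1: 448/25  (> 21, stop)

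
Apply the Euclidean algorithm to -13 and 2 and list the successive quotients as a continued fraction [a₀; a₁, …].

-13 = -7·2 + 1, so a_0 = -7
2 = 2·1 + 0, so a_1 = 2

[-7; 2]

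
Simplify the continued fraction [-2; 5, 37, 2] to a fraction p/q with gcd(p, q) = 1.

Start with 2.
37 + 1/(2/1) = 37 + 1/2 = 75/2
5 + 1/(75/2) = 5 + 2/75 = 377/75
-2 + 1/(377/75) = -2 + 75/377 = -679/377

-679/377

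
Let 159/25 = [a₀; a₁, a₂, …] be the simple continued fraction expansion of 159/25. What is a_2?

159 = 6·25 + 9, so a_0 = 6
25 = 2·9 + 7, so a_1 = 2
9 = 1·7 + 2, so a_2 = 1

1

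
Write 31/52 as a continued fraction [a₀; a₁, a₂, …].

[0; 1, 1, 2, 10]

⌊31/52⌋ = 0, remainder 31
⌊52/31⌋ = 1, remainder 21
⌊31/21⌋ = 1, remainder 10
⌊21/10⌋ = 2, remainder 1
⌊10/1⌋ = 10, remainder 0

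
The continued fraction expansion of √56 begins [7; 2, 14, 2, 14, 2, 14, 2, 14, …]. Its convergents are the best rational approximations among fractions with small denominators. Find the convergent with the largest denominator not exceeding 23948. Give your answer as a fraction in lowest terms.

a_0 = 7: 7/1  (≤ bound)
a_1 = 2: 15/2  (≤ bound)
a_2 = 14: 217/29  (≤ bound)
a_3 = 2: 449/60  (≤ bound)
a_4 = 14: 6503/869  (≤ bound)
a_5 = 2: 13455/1798  (≤ bound)
a_6 = 14: 194873/26041  (> 23948, stop)

13455/1798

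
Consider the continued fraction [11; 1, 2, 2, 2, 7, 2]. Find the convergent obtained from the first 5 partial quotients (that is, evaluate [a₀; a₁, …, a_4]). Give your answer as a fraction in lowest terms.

a_0 = 11: 11/1
a_1 = 1: 12/1
a_2 = 2: 35/3
a_3 = 2: 82/7
a_4 = 2: 199/17

199/17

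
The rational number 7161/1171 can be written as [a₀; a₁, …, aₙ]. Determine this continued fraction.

Apply division with remainder until the remainder is 0:
7161 ÷ 1171 → quotient 6, remainder 135
1171 ÷ 135 → quotient 8, remainder 91
135 ÷ 91 → quotient 1, remainder 44
91 ÷ 44 → quotient 2, remainder 3
44 ÷ 3 → quotient 14, remainder 2
3 ÷ 2 → quotient 1, remainder 1
2 ÷ 1 → quotient 2, remainder 0

[6; 8, 1, 2, 14, 1, 2]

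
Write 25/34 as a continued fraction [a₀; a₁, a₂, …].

[0; 1, 2, 1, 3, 2]

Run the Euclidean algorithm, recording each quotient:
⌊25/34⌋ = 0, remainder 25
⌊34/25⌋ = 1, remainder 9
⌊25/9⌋ = 2, remainder 7
⌊9/7⌋ = 1, remainder 2
⌊7/2⌋ = 3, remainder 1
⌊2/1⌋ = 2, remainder 0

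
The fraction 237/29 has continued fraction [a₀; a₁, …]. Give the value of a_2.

1

237 ÷ 29 → quotient 8, remainder 5
29 ÷ 5 → quotient 5, remainder 4
5 ÷ 4 → quotient 1, remainder 1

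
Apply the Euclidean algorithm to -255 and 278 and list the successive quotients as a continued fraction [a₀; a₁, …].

Run the Euclidean algorithm, recording each quotient:
-255 = -1·278 + 23, so a_0 = -1
278 = 12·23 + 2, so a_1 = 12
23 = 11·2 + 1, so a_2 = 11
2 = 2·1 + 0, so a_3 = 2

[-1; 12, 11, 2]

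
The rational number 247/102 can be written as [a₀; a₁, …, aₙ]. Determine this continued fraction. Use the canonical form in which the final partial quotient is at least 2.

[2; 2, 2, 1, 2, 5]

247 ÷ 102 → quotient 2, remainder 43
102 ÷ 43 → quotient 2, remainder 16
43 ÷ 16 → quotient 2, remainder 11
16 ÷ 11 → quotient 1, remainder 5
11 ÷ 5 → quotient 2, remainder 1
5 ÷ 1 → quotient 5, remainder 0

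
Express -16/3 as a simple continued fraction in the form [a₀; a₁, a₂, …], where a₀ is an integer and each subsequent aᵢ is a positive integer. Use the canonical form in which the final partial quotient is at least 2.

Apply division with remainder until the remainder is 0:
⌊-16/3⌋ = -6, remainder 2
⌊3/2⌋ = 1, remainder 1
⌊2/1⌋ = 2, remainder 0

[-6; 1, 2]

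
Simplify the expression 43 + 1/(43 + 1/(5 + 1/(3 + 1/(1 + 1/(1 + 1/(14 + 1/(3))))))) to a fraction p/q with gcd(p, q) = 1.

3073359/71435

Starting at the tail and folding back:
Start with 3.
14 + 1/(3/1) = 14 + 1/3 = 43/3
1 + 1/(43/3) = 1 + 3/43 = 46/43
1 + 1/(46/43) = 1 + 43/46 = 89/46
3 + 1/(89/46) = 3 + 46/89 = 313/89
5 + 1/(313/89) = 5 + 89/313 = 1654/313
43 + 1/(1654/313) = 43 + 313/1654 = 71435/1654
43 + 1/(71435/1654) = 43 + 1654/71435 = 3073359/71435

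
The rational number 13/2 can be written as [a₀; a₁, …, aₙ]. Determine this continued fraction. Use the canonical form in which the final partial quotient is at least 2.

Run the Euclidean algorithm, recording each quotient:
13 = 6·2 + 1, so a_0 = 6
2 = 2·1 + 0, so a_1 = 2

[6; 2]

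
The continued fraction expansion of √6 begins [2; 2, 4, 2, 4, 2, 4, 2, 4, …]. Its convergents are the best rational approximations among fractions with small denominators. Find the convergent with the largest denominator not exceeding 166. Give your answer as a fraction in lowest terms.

List convergents until the denominator exceeds the bound:
a_0 = 2: 2/1  (≤ bound)
a_1 = 2: 5/2  (≤ bound)
a_2 = 4: 22/9  (≤ bound)
a_3 = 2: 49/20  (≤ bound)
a_4 = 4: 218/89  (≤ bound)
a_5 = 2: 485/198  (> 166, stop)

218/89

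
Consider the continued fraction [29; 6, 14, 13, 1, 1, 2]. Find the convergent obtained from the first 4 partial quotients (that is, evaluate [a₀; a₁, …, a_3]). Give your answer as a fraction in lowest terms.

Start with 13.
14 + 1/(13/1) = 14 + 1/13 = 183/13
6 + 1/(183/13) = 6 + 13/183 = 1111/183
29 + 1/(1111/183) = 29 + 183/1111 = 32402/1111

32402/1111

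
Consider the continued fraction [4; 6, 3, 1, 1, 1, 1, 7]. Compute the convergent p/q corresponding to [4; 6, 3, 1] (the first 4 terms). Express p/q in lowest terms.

Compute successive convergents:
a_0 = 4: 4/1
a_1 = 6: 25/6
a_2 = 3: 79/19
a_3 = 1: 104/25

104/25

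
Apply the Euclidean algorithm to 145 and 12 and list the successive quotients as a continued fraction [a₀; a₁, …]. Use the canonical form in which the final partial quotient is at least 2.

[12; 12]

Apply division with remainder until the remainder is 0:
145 ÷ 12 → quotient 12, remainder 1
12 ÷ 1 → quotient 12, remainder 0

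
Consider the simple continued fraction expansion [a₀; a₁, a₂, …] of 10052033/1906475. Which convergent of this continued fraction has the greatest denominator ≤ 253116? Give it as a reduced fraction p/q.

a_0 = 5: 5/1  (≤ bound)
a_1 = 3: 16/3  (≤ bound)
a_2 = 1: 21/4  (≤ bound)
a_3 = 2: 58/11  (≤ bound)
a_4 = 54: 3153/598  (≤ bound)
a_5 = 54: 170320/32303  (≤ bound)
a_6 = 59: 10052033/1906475  (> 253116, stop)

170320/32303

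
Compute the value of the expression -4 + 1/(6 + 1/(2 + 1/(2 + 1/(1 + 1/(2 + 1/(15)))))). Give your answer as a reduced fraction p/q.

a_0 = -4: -4/1
a_1 = 6: -23/6
a_2 = 2: -50/13
a_3 = 2: -123/32
a_4 = 1: -173/45
a_5 = 2: -469/122
a_6 = 15: -7208/1875

-7208/1875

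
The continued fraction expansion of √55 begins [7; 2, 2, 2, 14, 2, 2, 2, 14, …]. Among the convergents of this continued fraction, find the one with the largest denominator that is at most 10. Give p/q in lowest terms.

a_0 = 7: 7/1  (≤ bound)
a_1 = 2: 15/2  (≤ bound)
a_2 = 2: 37/5  (≤ bound)
a_3 = 2: 89/12  (> 10, stop)

37/5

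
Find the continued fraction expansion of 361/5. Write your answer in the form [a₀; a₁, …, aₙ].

⌊361/5⌋ = 72, remainder 1
⌊5/1⌋ = 5, remainder 0

[72; 5]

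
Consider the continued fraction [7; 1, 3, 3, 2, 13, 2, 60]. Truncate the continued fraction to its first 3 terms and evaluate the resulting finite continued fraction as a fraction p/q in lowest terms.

31/4

Collapse the nested fraction from the inside out:
Start with 3.
1 + 1/(3/1) = 1 + 1/3 = 4/3
7 + 1/(4/3) = 7 + 3/4 = 31/4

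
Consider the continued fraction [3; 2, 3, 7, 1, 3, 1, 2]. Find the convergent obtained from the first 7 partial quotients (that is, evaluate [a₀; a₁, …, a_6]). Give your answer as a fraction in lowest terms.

Use the convergent recurrence hₖ = aₖ·hₖ₋₁ + hₖ₋₂ (and likewise for the denominators kₖ):
a_0 = 3: 3/1
a_1 = 2: 7/2
a_2 = 3: 24/7
a_3 = 7: 175/51
a_4 = 1: 199/58
a_5 = 3: 772/225
a_6 = 1: 971/283

971/283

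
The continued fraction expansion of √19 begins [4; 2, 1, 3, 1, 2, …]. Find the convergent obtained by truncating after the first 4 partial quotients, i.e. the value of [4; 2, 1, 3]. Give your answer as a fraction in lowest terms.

a_0 = 4: 4/1
a_1 = 2: 9/2
a_2 = 1: 13/3
a_3 = 3: 48/11

48/11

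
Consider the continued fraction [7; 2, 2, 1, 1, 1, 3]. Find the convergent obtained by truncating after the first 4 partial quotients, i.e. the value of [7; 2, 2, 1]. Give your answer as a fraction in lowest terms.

52/7

Use the convergent recurrence hₖ = aₖ·hₖ₋₁ + hₖ₋₂ (and likewise for the denominators kₖ):
a_0 = 7: 7/1
a_1 = 2: 15/2
a_2 = 2: 37/5
a_3 = 1: 52/7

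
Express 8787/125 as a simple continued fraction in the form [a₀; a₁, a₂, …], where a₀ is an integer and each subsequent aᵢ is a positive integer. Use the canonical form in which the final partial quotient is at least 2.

Run the Euclidean algorithm, recording each quotient:
8787 = 70·125 + 37, so a_0 = 70
125 = 3·37 + 14, so a_1 = 3
37 = 2·14 + 9, so a_2 = 2
14 = 1·9 + 5, so a_3 = 1
9 = 1·5 + 4, so a_4 = 1
5 = 1·4 + 1, so a_5 = 1
4 = 4·1 + 0, so a_6 = 4

[70; 3, 2, 1, 1, 1, 4]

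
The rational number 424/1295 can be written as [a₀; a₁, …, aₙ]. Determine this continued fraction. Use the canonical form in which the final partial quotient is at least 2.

424 = 0·1295 + 424, so a_0 = 0
1295 = 3·424 + 23, so a_1 = 3
424 = 18·23 + 10, so a_2 = 18
23 = 2·10 + 3, so a_3 = 2
10 = 3·3 + 1, so a_4 = 3
3 = 3·1 + 0, so a_5 = 3

[0; 3, 18, 2, 3, 3]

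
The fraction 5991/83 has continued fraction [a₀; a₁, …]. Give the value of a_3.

5991 ÷ 83 → quotient 72, remainder 15
83 ÷ 15 → quotient 5, remainder 8
15 ÷ 8 → quotient 1, remainder 7
8 ÷ 7 → quotient 1, remainder 1

1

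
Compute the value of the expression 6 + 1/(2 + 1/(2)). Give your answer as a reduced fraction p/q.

a_0 = 6: 6/1
a_1 = 2: 13/2
a_2 = 2: 32/5

32/5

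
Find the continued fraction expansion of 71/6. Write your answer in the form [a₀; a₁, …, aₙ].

[11; 1, 5]

Apply division with remainder until the remainder is 0:
71 ÷ 6 → quotient 11, remainder 5
6 ÷ 5 → quotient 1, remainder 1
5 ÷ 1 → quotient 5, remainder 0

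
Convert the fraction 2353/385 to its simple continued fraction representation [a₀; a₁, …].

Repeatedly divide and take the remainder:
2353 ÷ 385 → quotient 6, remainder 43
385 ÷ 43 → quotient 8, remainder 41
43 ÷ 41 → quotient 1, remainder 2
41 ÷ 2 → quotient 20, remainder 1
2 ÷ 1 → quotient 2, remainder 0

[6; 8, 1, 20, 2]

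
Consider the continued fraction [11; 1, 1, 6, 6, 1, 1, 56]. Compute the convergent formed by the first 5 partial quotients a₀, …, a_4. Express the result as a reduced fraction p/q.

923/80

a_0 = 11: 11/1
a_1 = 1: 12/1
a_2 = 1: 23/2
a_3 = 6: 150/13
a_4 = 6: 923/80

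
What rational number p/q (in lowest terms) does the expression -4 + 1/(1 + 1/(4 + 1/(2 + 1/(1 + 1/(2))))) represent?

-137/43

Compute successive convergents:
a_0 = -4: -4/1
a_1 = 1: -3/1
a_2 = 4: -16/5
a_3 = 2: -35/11
a_4 = 1: -51/16
a_5 = 2: -137/43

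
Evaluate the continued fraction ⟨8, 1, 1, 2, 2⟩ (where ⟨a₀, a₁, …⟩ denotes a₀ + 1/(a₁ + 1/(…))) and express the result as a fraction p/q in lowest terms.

a_0 = 8: 8/1
a_1 = 1: 9/1
a_2 = 1: 17/2
a_3 = 2: 43/5
a_4 = 2: 103/12

103/12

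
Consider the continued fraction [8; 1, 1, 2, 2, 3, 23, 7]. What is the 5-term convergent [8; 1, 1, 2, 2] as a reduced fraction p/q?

Starting at the tail and folding back:
Start with 2.
2 + 1/(2/1) = 2 + 1/2 = 5/2
1 + 1/(5/2) = 1 + 2/5 = 7/5
1 + 1/(7/5) = 1 + 5/7 = 12/7
8 + 1/(12/7) = 8 + 7/12 = 103/12

103/12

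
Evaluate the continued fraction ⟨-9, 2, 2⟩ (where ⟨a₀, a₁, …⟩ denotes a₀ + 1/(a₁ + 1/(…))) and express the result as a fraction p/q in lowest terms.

Start with 2.
2 + 1/(2/1) = 2 + 1/2 = 5/2
-9 + 1/(5/2) = -9 + 2/5 = -43/5

-43/5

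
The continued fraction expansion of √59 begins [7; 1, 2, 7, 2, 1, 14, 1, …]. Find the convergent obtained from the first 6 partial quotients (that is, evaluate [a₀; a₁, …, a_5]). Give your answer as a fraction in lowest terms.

530/69

Build up convergents one term at a time:
a_0 = 7: 7/1
a_1 = 1: 8/1
a_2 = 2: 23/3
a_3 = 7: 169/22
a_4 = 2: 361/47
a_5 = 1: 530/69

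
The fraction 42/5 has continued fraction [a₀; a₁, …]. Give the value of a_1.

Apply division with remainder until the remainder is 0:
⌊42/5⌋ = 8, remainder 2
⌊5/2⌋ = 2, remainder 1

2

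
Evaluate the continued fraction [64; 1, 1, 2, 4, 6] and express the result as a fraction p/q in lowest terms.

8849/137

a_0 = 64: 64/1
a_1 = 1: 65/1
a_2 = 1: 129/2
a_3 = 2: 323/5
a_4 = 4: 1421/22
a_5 = 6: 8849/137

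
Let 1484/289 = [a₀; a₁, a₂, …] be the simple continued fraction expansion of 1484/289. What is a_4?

Apply division with remainder until the remainder is 0:
1484 = 5·289 + 39, so a_0 = 5
289 = 7·39 + 16, so a_1 = 7
39 = 2·16 + 7, so a_2 = 2
16 = 2·7 + 2, so a_3 = 2
7 = 3·2 + 1, so a_4 = 3

3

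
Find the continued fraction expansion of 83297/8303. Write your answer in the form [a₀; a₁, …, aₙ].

83297 = 10·8303 + 267, so a_0 = 10
8303 = 31·267 + 26, so a_1 = 31
267 = 10·26 + 7, so a_2 = 10
26 = 3·7 + 5, so a_3 = 3
7 = 1·5 + 2, so a_4 = 1
5 = 2·2 + 1, so a_5 = 2
2 = 2·1 + 0, so a_6 = 2

[10; 31, 10, 3, 1, 2, 2]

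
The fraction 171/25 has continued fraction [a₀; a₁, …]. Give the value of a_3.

4

171 ÷ 25 → quotient 6, remainder 21
25 ÷ 21 → quotient 1, remainder 4
21 ÷ 4 → quotient 5, remainder 1
4 ÷ 1 → quotient 4, remainder 0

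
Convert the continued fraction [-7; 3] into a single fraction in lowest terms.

-20/3

a_0 = -7: -7/1
a_1 = 3: -20/3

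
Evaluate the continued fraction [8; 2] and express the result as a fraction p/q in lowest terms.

Work from the innermost term outward:
Start with 2.
8 + 1/(2/1) = 8 + 1/2 = 17/2

17/2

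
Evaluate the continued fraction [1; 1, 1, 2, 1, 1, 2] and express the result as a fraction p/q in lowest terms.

a_0 = 1: 1/1
a_1 = 1: 2/1
a_2 = 1: 3/2
a_3 = 2: 8/5
a_4 = 1: 11/7
a_5 = 1: 19/12
a_6 = 2: 49/31

49/31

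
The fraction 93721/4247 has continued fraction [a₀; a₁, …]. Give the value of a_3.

⌊93721/4247⌋ = 22, remainder 287
⌊4247/287⌋ = 14, remainder 229
⌊287/229⌋ = 1, remainder 58
⌊229/58⌋ = 3, remainder 55

3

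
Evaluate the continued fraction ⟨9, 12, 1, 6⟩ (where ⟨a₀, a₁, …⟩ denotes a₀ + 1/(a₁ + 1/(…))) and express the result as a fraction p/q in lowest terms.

817/90

Collapse the nested fraction from the inside out:
Start with 6.
1 + 1/(6/1) = 1 + 1/6 = 7/6
12 + 1/(7/6) = 12 + 6/7 = 90/7
9 + 1/(90/7) = 9 + 7/90 = 817/90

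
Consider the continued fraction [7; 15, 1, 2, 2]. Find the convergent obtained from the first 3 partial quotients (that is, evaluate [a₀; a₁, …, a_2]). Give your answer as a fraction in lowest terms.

113/16

a_0 = 7: 7/1
a_1 = 15: 106/15
a_2 = 1: 113/16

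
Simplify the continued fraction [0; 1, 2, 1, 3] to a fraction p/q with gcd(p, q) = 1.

11/15

Build up convergents one term at a time:
a_0 = 0: 0/1
a_1 = 1: 1/1
a_2 = 2: 2/3
a_3 = 1: 3/4
a_4 = 3: 11/15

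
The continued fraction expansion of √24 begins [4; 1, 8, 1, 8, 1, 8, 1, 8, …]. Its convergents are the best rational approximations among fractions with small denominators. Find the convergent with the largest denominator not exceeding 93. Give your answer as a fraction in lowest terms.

a_0 = 4: 4/1  (≤ bound)
a_1 = 1: 5/1  (≤ bound)
a_2 = 8: 44/9  (≤ bound)
a_3 = 1: 49/10  (≤ bound)
a_4 = 8: 436/89  (≤ bound)
a_5 = 1: 485/99  (> 93, stop)

436/89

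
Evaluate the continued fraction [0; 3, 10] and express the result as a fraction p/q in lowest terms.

Start with 10.
3 + 1/(10/1) = 3 + 1/10 = 31/10
0 + 1/(31/10) = 0 + 10/31 = 10/31

10/31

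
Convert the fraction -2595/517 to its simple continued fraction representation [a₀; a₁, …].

[-6; 1, 50, 1, 2, 3]

-2595 ÷ 517 → quotient -6, remainder 507
517 ÷ 507 → quotient 1, remainder 10
507 ÷ 10 → quotient 50, remainder 7
10 ÷ 7 → quotient 1, remainder 3
7 ÷ 3 → quotient 2, remainder 1
3 ÷ 1 → quotient 3, remainder 0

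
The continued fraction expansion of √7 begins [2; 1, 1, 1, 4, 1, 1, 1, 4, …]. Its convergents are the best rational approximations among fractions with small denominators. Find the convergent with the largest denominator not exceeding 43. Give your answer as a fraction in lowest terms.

82/31

a_0 = 2: 2/1  (≤ bound)
a_1 = 1: 3/1  (≤ bound)
a_2 = 1: 5/2  (≤ bound)
a_3 = 1: 8/3  (≤ bound)
a_4 = 4: 37/14  (≤ bound)
a_5 = 1: 45/17  (≤ bound)
a_6 = 1: 82/31  (≤ bound)
a_7 = 1: 127/48  (> 43, stop)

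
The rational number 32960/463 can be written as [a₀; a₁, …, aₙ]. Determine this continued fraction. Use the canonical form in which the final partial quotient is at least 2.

Repeatedly divide and take the remainder:
32960 ÷ 463 → quotient 71, remainder 87
463 ÷ 87 → quotient 5, remainder 28
87 ÷ 28 → quotient 3, remainder 3
28 ÷ 3 → quotient 9, remainder 1
3 ÷ 1 → quotient 3, remainder 0

[71; 5, 3, 9, 3]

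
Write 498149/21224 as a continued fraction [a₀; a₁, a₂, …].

[23; 2, 8, 7, 1, 5, 26]

Repeatedly divide and take the remainder:
⌊498149/21224⌋ = 23, remainder 9997
⌊21224/9997⌋ = 2, remainder 1230
⌊9997/1230⌋ = 8, remainder 157
⌊1230/157⌋ = 7, remainder 131
⌊157/131⌋ = 1, remainder 26
⌊131/26⌋ = 5, remainder 1
⌊26/1⌋ = 26, remainder 0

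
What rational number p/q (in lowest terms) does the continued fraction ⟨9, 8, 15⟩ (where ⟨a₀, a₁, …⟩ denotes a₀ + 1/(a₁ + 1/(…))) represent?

1104/121

a_0 = 9: 9/1
a_1 = 8: 73/8
a_2 = 15: 1104/121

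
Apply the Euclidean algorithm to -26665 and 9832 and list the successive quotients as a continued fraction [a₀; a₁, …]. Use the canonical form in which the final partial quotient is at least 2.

⌊-26665/9832⌋ = -3, remainder 2831
⌊9832/2831⌋ = 3, remainder 1339
⌊2831/1339⌋ = 2, remainder 153
⌊1339/153⌋ = 8, remainder 115
⌊153/115⌋ = 1, remainder 38
⌊115/38⌋ = 3, remainder 1
⌊38/1⌋ = 38, remainder 0

[-3; 3, 2, 8, 1, 3, 38]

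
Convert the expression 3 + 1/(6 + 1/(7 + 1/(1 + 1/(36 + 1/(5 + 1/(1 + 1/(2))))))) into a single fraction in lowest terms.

a_0 = 3: 3/1
a_1 = 6: 19/6
a_2 = 7: 136/43
a_3 = 1: 155/49
a_4 = 36: 5716/1807
a_5 = 5: 28735/9084
a_6 = 1: 34451/10891
a_7 = 2: 97637/30866

97637/30866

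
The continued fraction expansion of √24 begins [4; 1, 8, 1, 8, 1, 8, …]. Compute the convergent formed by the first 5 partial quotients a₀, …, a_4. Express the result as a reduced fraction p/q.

Start with 8.
1 + 1/(8/1) = 1 + 1/8 = 9/8
8 + 1/(9/8) = 8 + 8/9 = 80/9
1 + 1/(80/9) = 1 + 9/80 = 89/80
4 + 1/(89/80) = 4 + 80/89 = 436/89

436/89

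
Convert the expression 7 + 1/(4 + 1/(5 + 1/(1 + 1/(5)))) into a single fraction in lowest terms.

1057/146

Start with 5.
1 + 1/(5/1) = 1 + 1/5 = 6/5
5 + 1/(6/5) = 5 + 5/6 = 35/6
4 + 1/(35/6) = 4 + 6/35 = 146/35
7 + 1/(146/35) = 7 + 35/146 = 1057/146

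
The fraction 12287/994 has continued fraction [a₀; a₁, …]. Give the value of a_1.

2

⌊12287/994⌋ = 12, remainder 359
⌊994/359⌋ = 2, remainder 276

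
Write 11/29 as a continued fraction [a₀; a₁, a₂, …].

[0; 2, 1, 1, 1, 3]

⌊11/29⌋ = 0, remainder 11
⌊29/11⌋ = 2, remainder 7
⌊11/7⌋ = 1, remainder 4
⌊7/4⌋ = 1, remainder 3
⌊4/3⌋ = 1, remainder 1
⌊3/1⌋ = 3, remainder 0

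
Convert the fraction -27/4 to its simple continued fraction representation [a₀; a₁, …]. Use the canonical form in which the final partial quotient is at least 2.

[-7; 4]

Run the Euclidean algorithm, recording each quotient:
-27 = -7·4 + 1, so a_0 = -7
4 = 4·1 + 0, so a_1 = 4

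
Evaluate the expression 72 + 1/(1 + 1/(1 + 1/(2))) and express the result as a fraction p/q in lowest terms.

a_0 = 72: 72/1
a_1 = 1: 73/1
a_2 = 1: 145/2
a_3 = 2: 363/5

363/5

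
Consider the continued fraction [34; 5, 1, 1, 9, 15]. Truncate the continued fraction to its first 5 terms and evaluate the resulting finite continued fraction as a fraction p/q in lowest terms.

3589/105

Starting at the tail and folding back:
Start with 9.
1 + 1/(9/1) = 1 + 1/9 = 10/9
1 + 1/(10/9) = 1 + 9/10 = 19/10
5 + 1/(19/10) = 5 + 10/19 = 105/19
34 + 1/(105/19) = 34 + 19/105 = 3589/105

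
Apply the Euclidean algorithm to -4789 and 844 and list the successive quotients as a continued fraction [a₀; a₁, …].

Apply division with remainder until the remainder is 0:
⌊-4789/844⌋ = -6, remainder 275
⌊844/275⌋ = 3, remainder 19
⌊275/19⌋ = 14, remainder 9
⌊19/9⌋ = 2, remainder 1
⌊9/1⌋ = 9, remainder 0

[-6; 3, 14, 2, 9]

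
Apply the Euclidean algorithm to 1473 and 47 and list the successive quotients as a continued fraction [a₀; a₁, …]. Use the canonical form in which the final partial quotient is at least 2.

[31; 2, 1, 15]

Run the Euclidean algorithm, recording each quotient:
1473 = 31·47 + 16, so a_0 = 31
47 = 2·16 + 15, so a_1 = 2
16 = 1·15 + 1, so a_2 = 1
15 = 15·1 + 0, so a_3 = 15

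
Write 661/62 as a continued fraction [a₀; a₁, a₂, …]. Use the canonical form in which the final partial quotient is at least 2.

⌊661/62⌋ = 10, remainder 41
⌊62/41⌋ = 1, remainder 21
⌊41/21⌋ = 1, remainder 20
⌊21/20⌋ = 1, remainder 1
⌊20/1⌋ = 20, remainder 0

[10; 1, 1, 1, 20]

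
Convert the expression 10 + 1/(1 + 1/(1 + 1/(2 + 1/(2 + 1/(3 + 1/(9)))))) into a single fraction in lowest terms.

a_0 = 10: 10/1
a_1 = 1: 11/1
a_2 = 1: 21/2
a_3 = 2: 53/5
a_4 = 2: 127/12
a_5 = 3: 434/41
a_6 = 9: 4033/381

4033/381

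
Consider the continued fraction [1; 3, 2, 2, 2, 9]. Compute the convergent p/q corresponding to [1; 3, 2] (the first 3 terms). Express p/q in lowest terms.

Start with 2.
3 + 1/(2/1) = 3 + 1/2 = 7/2
1 + 1/(7/2) = 1 + 2/7 = 9/7

9/7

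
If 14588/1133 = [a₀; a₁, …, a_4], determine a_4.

Apply division with remainder until the remainder is 0:
⌊14588/1133⌋ = 12, remainder 992
⌊1133/992⌋ = 1, remainder 141
⌊992/141⌋ = 7, remainder 5
⌊141/5⌋ = 28, remainder 1
⌊5/1⌋ = 5, remainder 0

5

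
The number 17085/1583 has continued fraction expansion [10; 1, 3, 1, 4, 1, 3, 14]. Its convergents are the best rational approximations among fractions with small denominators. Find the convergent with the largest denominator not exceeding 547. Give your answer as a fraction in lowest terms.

a_0 = 10: 10/1  (≤ bound)
a_1 = 1: 11/1  (≤ bound)
a_2 = 3: 43/4  (≤ bound)
a_3 = 1: 54/5  (≤ bound)
a_4 = 4: 259/24  (≤ bound)
a_5 = 1: 313/29  (≤ bound)
a_6 = 3: 1198/111  (≤ bound)
a_7 = 14: 17085/1583  (> 547, stop)

1198/111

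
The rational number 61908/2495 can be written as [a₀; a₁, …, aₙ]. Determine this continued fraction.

[24; 1, 4, 2, 1, 11, 3, 4]

61908 ÷ 2495 → quotient 24, remainder 2028
2495 ÷ 2028 → quotient 1, remainder 467
2028 ÷ 467 → quotient 4, remainder 160
467 ÷ 160 → quotient 2, remainder 147
160 ÷ 147 → quotient 1, remainder 13
147 ÷ 13 → quotient 11, remainder 4
13 ÷ 4 → quotient 3, remainder 1
4 ÷ 1 → quotient 4, remainder 0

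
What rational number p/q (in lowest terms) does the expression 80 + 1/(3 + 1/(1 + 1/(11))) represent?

Start with 11.
1 + 1/(11/1) = 1 + 1/11 = 12/11
3 + 1/(12/11) = 3 + 11/12 = 47/12
80 + 1/(47/12) = 80 + 12/47 = 3772/47

3772/47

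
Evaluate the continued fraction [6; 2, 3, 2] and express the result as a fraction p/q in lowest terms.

103/16

a_0 = 6: 6/1
a_1 = 2: 13/2
a_2 = 3: 45/7
a_3 = 2: 103/16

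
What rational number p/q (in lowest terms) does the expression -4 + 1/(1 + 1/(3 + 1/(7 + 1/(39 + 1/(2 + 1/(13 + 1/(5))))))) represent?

-510227/157409

a_0 = -4: -4/1
a_1 = 1: -3/1
a_2 = 3: -13/4
a_3 = 7: -94/29
a_4 = 39: -3679/1135
a_5 = 2: -7452/2299
a_6 = 13: -100555/31022
a_7 = 5: -510227/157409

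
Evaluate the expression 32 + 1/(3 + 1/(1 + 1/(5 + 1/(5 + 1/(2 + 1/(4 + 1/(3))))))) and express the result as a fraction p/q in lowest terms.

120977/3750

Collapse the nested fraction from the inside out:
Start with 3.
4 + 1/(3/1) = 4 + 1/3 = 13/3
2 + 1/(13/3) = 2 + 3/13 = 29/13
5 + 1/(29/13) = 5 + 13/29 = 158/29
5 + 1/(158/29) = 5 + 29/158 = 819/158
1 + 1/(819/158) = 1 + 158/819 = 977/819
3 + 1/(977/819) = 3 + 819/977 = 3750/977
32 + 1/(3750/977) = 32 + 977/3750 = 120977/3750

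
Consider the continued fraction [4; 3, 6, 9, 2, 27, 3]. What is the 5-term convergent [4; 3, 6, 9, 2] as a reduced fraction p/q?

1584/367

Start with 2.
9 + 1/(2/1) = 9 + 1/2 = 19/2
6 + 1/(19/2) = 6 + 2/19 = 116/19
3 + 1/(116/19) = 3 + 19/116 = 367/116
4 + 1/(367/116) = 4 + 116/367 = 1584/367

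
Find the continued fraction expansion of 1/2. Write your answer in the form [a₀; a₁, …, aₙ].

⌊1/2⌋ = 0, remainder 1
⌊2/1⌋ = 2, remainder 0

[0; 2]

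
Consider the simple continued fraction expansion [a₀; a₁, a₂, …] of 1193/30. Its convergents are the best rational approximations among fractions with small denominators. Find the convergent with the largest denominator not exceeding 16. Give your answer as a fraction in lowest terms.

517/13

a_0 = 39: 39/1  (≤ bound)
a_1 = 1: 40/1  (≤ bound)
a_2 = 3: 159/4  (≤ bound)
a_3 = 3: 517/13  (≤ bound)
a_4 = 2: 1193/30  (> 16, stop)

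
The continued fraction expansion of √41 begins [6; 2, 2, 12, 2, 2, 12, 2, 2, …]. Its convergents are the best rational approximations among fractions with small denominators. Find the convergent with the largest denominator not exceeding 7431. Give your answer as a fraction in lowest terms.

a_0 = 6: 6/1  (≤ bound)
a_1 = 2: 13/2  (≤ bound)
a_2 = 2: 32/5  (≤ bound)
a_3 = 12: 397/62  (≤ bound)
a_4 = 2: 826/129  (≤ bound)
a_5 = 2: 2049/320  (≤ bound)
a_6 = 12: 25414/3969  (≤ bound)
a_7 = 2: 52877/8258  (> 7431, stop)

25414/3969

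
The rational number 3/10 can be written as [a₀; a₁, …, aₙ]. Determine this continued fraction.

[0; 3, 3]

⌊3/10⌋ = 0, remainder 3
⌊10/3⌋ = 3, remainder 1
⌊3/1⌋ = 3, remainder 0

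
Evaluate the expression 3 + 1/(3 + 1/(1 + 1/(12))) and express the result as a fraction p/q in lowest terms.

166/51

Start with 12.
1 + 1/(12/1) = 1 + 1/12 = 13/12
3 + 1/(13/12) = 3 + 12/13 = 51/13
3 + 1/(51/13) = 3 + 13/51 = 166/51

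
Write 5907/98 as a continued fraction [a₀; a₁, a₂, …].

[60; 3, 1, 1, 1, 2, 3]

⌊5907/98⌋ = 60, remainder 27
⌊98/27⌋ = 3, remainder 17
⌊27/17⌋ = 1, remainder 10
⌊17/10⌋ = 1, remainder 7
⌊10/7⌋ = 1, remainder 3
⌊7/3⌋ = 2, remainder 1
⌊3/1⌋ = 3, remainder 0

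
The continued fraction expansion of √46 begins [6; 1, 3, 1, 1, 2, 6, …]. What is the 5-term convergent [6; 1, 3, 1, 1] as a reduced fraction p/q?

Collapse the nested fraction from the inside out:
Start with 1.
1 + 1/(1/1) = 1 + 1/1 = 2/1
3 + 1/(2/1) = 3 + 1/2 = 7/2
1 + 1/(7/2) = 1 + 2/7 = 9/7
6 + 1/(9/7) = 6 + 7/9 = 61/9

61/9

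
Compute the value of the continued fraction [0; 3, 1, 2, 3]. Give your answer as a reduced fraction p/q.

Collapse the nested fraction from the inside out:
Start with 3.
2 + 1/(3/1) = 2 + 1/3 = 7/3
1 + 1/(7/3) = 1 + 3/7 = 10/7
3 + 1/(10/7) = 3 + 7/10 = 37/10
0 + 1/(37/10) = 0 + 10/37 = 10/37

10/37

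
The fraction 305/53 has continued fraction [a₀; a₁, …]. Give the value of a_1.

1

⌊305/53⌋ = 5, remainder 40
⌊53/40⌋ = 1, remainder 13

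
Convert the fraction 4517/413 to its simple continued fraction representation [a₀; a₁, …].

4517 ÷ 413 → quotient 10, remainder 387
413 ÷ 387 → quotient 1, remainder 26
387 ÷ 26 → quotient 14, remainder 23
26 ÷ 23 → quotient 1, remainder 3
23 ÷ 3 → quotient 7, remainder 2
3 ÷ 2 → quotient 1, remainder 1
2 ÷ 1 → quotient 2, remainder 0

[10; 1, 14, 1, 7, 1, 2]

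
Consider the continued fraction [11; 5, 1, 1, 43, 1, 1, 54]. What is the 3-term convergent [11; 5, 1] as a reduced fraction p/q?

Work from the innermost term outward:
Start with 1.
5 + 1/(1/1) = 5 + 1/1 = 6/1
11 + 1/(6/1) = 11 + 1/6 = 67/6

67/6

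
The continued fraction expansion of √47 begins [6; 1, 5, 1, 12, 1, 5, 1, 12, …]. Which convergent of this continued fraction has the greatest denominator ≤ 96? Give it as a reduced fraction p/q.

a_0 = 6: 6/1  (≤ bound)
a_1 = 1: 7/1  (≤ bound)
a_2 = 5: 41/6  (≤ bound)
a_3 = 1: 48/7  (≤ bound)
a_4 = 12: 617/90  (≤ bound)
a_5 = 1: 665/97  (> 96, stop)

617/90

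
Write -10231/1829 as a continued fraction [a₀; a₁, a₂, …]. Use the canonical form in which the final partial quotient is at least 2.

[-6; 2, 2, 6, 57]

⌊-10231/1829⌋ = -6, remainder 743
⌊1829/743⌋ = 2, remainder 343
⌊743/343⌋ = 2, remainder 57
⌊343/57⌋ = 6, remainder 1
⌊57/1⌋ = 57, remainder 0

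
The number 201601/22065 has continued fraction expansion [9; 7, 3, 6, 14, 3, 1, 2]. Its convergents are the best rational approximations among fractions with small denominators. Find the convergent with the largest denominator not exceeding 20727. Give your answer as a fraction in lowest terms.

73194/8011

a_0 = 9: 9/1  (≤ bound)
a_1 = 7: 64/7  (≤ bound)
a_2 = 3: 201/22  (≤ bound)
a_3 = 6: 1270/139  (≤ bound)
a_4 = 14: 17981/1968  (≤ bound)
a_5 = 3: 55213/6043  (≤ bound)
a_6 = 1: 73194/8011  (≤ bound)
a_7 = 2: 201601/22065  (> 20727, stop)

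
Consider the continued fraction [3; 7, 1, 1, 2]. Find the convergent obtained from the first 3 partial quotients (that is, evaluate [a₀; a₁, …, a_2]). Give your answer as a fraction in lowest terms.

Build up convergents one term at a time:
a_0 = 3: 3/1
a_1 = 7: 22/7
a_2 = 1: 25/8

25/8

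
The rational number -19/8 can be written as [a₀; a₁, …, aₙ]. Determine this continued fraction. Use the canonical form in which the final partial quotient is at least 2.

⌊-19/8⌋ = -3, remainder 5
⌊8/5⌋ = 1, remainder 3
⌊5/3⌋ = 1, remainder 2
⌊3/2⌋ = 1, remainder 1
⌊2/1⌋ = 2, remainder 0

[-3; 1, 1, 1, 2]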